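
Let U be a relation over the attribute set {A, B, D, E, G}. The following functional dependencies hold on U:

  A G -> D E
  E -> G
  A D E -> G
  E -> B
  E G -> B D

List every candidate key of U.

(A, E), (A, G)

Attribute A never appears on the right-hand side of any dependency, so A must belong to every candidate key.
{A}⁺ = {A}, which is not all of the schema, so we must add further attributes.
{A, E}⁺: E→G adds G; E→B adds B; EG→BD adds D → {A, B, D, E, G}.
{A, G}⁺: AG→DE adds D, E; E→B adds B → {A, B, D, E, G}.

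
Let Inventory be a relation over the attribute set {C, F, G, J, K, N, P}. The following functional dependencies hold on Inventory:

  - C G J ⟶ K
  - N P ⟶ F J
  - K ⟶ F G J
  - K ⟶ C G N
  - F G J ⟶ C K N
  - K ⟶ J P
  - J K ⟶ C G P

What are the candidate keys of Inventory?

{K}⁺: K→FGJ adds F, G, J; K→CGN adds C, N; K→JP adds P → {C, F, G, J, K, N, P}.
{C, G, J}⁺: CGJ→K adds K; K→FGJ adds F; K→CGN adds N; K→JP adds P → {C, F, G, J, K, N, P}. Minimal: {G, J}⁺ = {G, J}; {C, J}⁺ = {C, J}; {C, G}⁺ = {C, G} — none reach the full schema.
{F, G, J}⁺: FGJ→CKN adds C, K, N; K→JP adds P → {C, F, G, J, K, N, P}. Minimal: {G, J}⁺ = {G, J}; {F, J}⁺ = {F, J}; {F, G}⁺ = {F, G} — none reach the full schema.
{G, N, P}⁺: NP→FJ adds F, J; FGJ→CKN adds C, K → {C, F, G, J, K, N, P}. Minimal: {N, P}⁺ = {F, J, N, P}; {G, P}⁺ = {G, P}; {G, N}⁺ = {G, N} — none reach the full schema.

{K}; {C, G, J}; {F, G, J}; {G, N, P}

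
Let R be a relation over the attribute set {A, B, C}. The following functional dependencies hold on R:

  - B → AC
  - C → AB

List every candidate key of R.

{B}⁺: B→AC adds A, C → {A, B, C}.
{C}⁺: C→AB adds A, B → {A, B, C}.
Any other superkey contains one of these as a subset, so there are no further candidate keys.

(B), (C)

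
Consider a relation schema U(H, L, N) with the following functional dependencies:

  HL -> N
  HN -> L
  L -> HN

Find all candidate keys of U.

L; HN

{L}⁺: L→HN adds H, N → {H, L, N}.
{H, N}⁺: HN→L adds L → {H, L, N}. Minimal: {N}⁺ = {N}; {H}⁺ = {H} — none reach the full schema.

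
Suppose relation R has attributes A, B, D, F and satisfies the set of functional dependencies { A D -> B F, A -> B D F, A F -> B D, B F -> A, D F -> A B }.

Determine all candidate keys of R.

A, BF, DF

{A}⁺: A→BDF adds B, D, F → {A, B, D, F}.
{B, F}⁺: BF→A adds A; A→BDF adds D → {A, B, D, F}.
{D, F}⁺: DF→AB adds A, B → {A, B, D, F}.
Any other superkey contains one of these as a subset, so there are no further candidate keys.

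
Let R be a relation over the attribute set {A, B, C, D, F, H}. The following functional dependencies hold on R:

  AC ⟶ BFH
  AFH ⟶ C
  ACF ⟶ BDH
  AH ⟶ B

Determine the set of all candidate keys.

AC, AFH

{A, C}⁺: AC→BFH adds B, F, H; ACF→BDH adds D → {A, B, C, D, F, H}. Minimal: {C}⁺ = {C}; {A}⁺ = {A} — none reach the full schema.
{A, F, H}⁺: AFH→C adds C; ACF→BDH adds B, D → {A, B, C, D, F, H}. Minimal: {F, H}⁺ = {F, H}; {A, H}⁺ = {A, B, H}; {A, F}⁺ = {A, F} — none reach the full schema.
Any other superkey contains one of these as a subset, so there are no further candidate keys.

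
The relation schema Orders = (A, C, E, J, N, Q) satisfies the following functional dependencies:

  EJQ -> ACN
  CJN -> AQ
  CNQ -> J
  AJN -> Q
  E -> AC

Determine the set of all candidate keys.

EJN, EJQ, ENQ

Attribute E never appears on the right-hand side of any dependency, so E must belong to every candidate key.
{E}⁺ = {A, C, E}, which is not all of the schema, so we must add further attributes.
{E, J, N}⁺: E→AC adds A, C; CJN→AQ adds Q → {A, C, E, J, N, Q}.
{E, J, Q}⁺: EJQ→ACN adds A, C, N → {A, C, E, J, N, Q}.
{E, N, Q}⁺: E→AC adds A, C; CNQ→J adds J → {A, C, E, J, N, Q}.
Any other superkey contains one of these as a subset, so there are no further candidate keys.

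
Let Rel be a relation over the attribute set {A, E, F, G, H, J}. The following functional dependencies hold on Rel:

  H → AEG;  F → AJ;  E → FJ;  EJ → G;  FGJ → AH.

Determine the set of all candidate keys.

{E}⁺: E→FJ adds F, J; EJ→G adds G; FGJ→AH adds A, H → {A, E, F, G, H, J}.
{H}⁺: H→AEG adds A, E, G; E→FJ adds F, J → {A, E, F, G, H, J}.
{F, G}⁺: F→AJ adds A, J; FGJ→AH adds H; H→AEG adds E → {A, E, F, G, H, J}. Minimal: {G}⁺ = {G}; {F}⁺ = {A, F, J} — none reach the full schema.

(E); (H); (F, G)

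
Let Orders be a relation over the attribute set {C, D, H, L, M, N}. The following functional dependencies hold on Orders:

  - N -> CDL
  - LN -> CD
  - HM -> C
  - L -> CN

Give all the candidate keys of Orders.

HLM; HMN

Attributes H, M never appear on any right-hand side, so every candidate key must contain {H, M}.
{H, M}⁺ = {C, H, M}, which is not all of the schema, so we must add further attributes.
{H, L, M}⁺: HM→C adds C; L→CN adds N; N→CDL adds D → {C, D, H, L, M, N}. Minimal: {L, M}⁺ = {C, D, L, M, N}; {H, M}⁺ = {C, H, M}; {H, L}⁺ = {C, D, H, L, N} — none reach the full schema.
{H, M, N}⁺: N→CDL adds C, D, L → {C, D, H, L, M, N}. Minimal: {M, N}⁺ = {C, D, L, M, N}; {H, N}⁺ = {C, D, H, L, N}; {H, M}⁺ = {C, H, M} — none reach the full schema.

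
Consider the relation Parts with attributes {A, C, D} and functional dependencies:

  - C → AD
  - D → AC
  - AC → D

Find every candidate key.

{C}, {D}

{C}⁺: C→AD adds A, D → {A, C, D}.
{D}⁺: D→AC adds A, C → {A, C, D}.
Any other superkey contains one of these as a subset, so there are no further candidate keys.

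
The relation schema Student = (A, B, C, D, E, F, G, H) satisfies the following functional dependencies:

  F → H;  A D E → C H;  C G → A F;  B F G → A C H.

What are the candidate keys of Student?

Attributes B, D, E, G never appear on any right-hand side, so every candidate key must contain {B, D, E, G}.
{B, D, E, G}⁺ = {B, D, E, G}, which is not all of the schema, so we must add further attributes.
{A, B, D, E, G}⁺: ADE→CH adds C, H; CG→AF adds F → {A, B, C, D, E, F, G, H}. Minimal: {B, D, E, G}⁺ = {B, D, E, G}; {A, D, E, G}⁺ = {A, C, D, E, F, G, H}; {A, B, E, G}⁺ = {A, B, E, G}; … — none reach the full schema.
{B, C, D, E, G}⁺: CG→AF adds A, F; BFG→ACH adds H → {A, B, C, D, E, F, G, H}. Minimal: {C, D, E, G}⁺ = {A, C, D, E, F, G, H}; {B, D, E, G}⁺ = {B, D, E, G}; {B, C, E, G}⁺ = {A, B, C, E, F, G, H}; … — none reach the full schema.
{B, D, E, F, G}⁺: F→H adds H; BFG→ACH adds A, C → {A, B, C, D, E, F, G, H}. Minimal: {D, E, F, G}⁺ = {D, E, F, G, H}; {B, E, F, G}⁺ = {A, B, C, E, F, G, H}; {B, D, F, G}⁺ = {A, B, C, D, F, G, H}; … — none reach the full schema.

(A, B, D, E, G), (B, C, D, E, G), (B, D, E, F, G)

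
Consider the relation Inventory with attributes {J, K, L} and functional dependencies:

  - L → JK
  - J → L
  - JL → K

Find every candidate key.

{J}; {L}

{J}⁺: J→L adds L; JL→K adds K → {J, K, L}.
{L}⁺: L→JK adds J, K → {J, K, L}.
Any other superkey contains one of these as a subset, so there are no further candidate keys.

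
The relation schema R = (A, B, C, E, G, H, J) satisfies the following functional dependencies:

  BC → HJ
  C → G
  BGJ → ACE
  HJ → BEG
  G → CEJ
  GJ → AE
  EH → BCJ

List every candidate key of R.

(B, C), (B, G), (C, H), (E, H), (G, H), (H, J)

{B, C}⁺: BC→HJ adds H, J; C→G adds G; BGJ→ACE adds A, E → {A, B, C, E, G, H, J}.
{B, G}⁺: G→CEJ adds C, E, J; GJ→AE adds A; BC→HJ adds H → {A, B, C, E, G, H, J}.
{C, H}⁺: C→G adds G; G→CEJ adds E, J; GJ→AE adds A; EH→BCJ adds B → {A, B, C, E, G, H, J}.
{E, H}⁺: EH→BCJ adds B, C, J; C→G adds G; BGJ→ACE adds A → {A, B, C, E, G, H, J}.
{G, H}⁺: G→CEJ adds C, E, J; GJ→AE adds A; EH→BCJ adds B → {A, B, C, E, G, H, J}.
{H, J}⁺: HJ→BEG adds B, E, G; G→CEJ adds C; GJ→AE adds A → {A, B, C, E, G, H, J}.
Any other superkey contains one of these as a subset, so there are no further candidate keys.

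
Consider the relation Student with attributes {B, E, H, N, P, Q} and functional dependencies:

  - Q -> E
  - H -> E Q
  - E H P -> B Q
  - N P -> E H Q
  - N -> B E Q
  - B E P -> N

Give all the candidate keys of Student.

Attribute P never appears on the right-hand side of any dependency, so P must belong to every candidate key.
{P}⁺ = {P}, which is not all of the schema, so we must add further attributes.
{H, P}⁺: H→EQ adds E, Q; EHP→BQ adds B; BEP→N adds N → {B, E, H, N, P, Q}. Minimal: {P}⁺ = {P}; {H}⁺ = {E, H, Q} — none reach the full schema.
{N, P}⁺: NP→EHQ adds E, H, Q; N→BEQ adds B → {B, E, H, N, P, Q}. Minimal: {P}⁺ = {P}; {N}⁺ = {B, E, N, Q} — none reach the full schema.
{B, E, P}⁺: BEP→N adds N; NP→EHQ adds H, Q → {B, E, H, N, P, Q}. Minimal: {E, P}⁺ = {E, P}; {B, P}⁺ = {B, P}; {B, E}⁺ = {B, E} — none reach the full schema.
{B, P, Q}⁺: Q→E adds E; BEP→N adds N; NP→EHQ adds H → {B, E, H, N, P, Q}. Minimal: {P, Q}⁺ = {E, P, Q}; {B, Q}⁺ = {B, E, Q}; {B, P}⁺ = {B, P} — none reach the full schema.
Any other superkey contains one of these as a subset, so there are no further candidate keys.

HP, NP, BEP, BPQ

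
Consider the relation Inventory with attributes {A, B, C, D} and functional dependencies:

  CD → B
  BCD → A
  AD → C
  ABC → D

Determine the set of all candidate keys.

{A, D}, {C, D}, {A, B, C}

{A, D}⁺: AD→C adds C; CD→B adds B → {A, B, C, D}.
{C, D}⁺: CD→B adds B; BCD→A adds A → {A, B, C, D}.
{A, B, C}⁺: ABC→D adds D → {A, B, C, D}.
Any other superkey contains one of these as a subset, so there are no further candidate keys.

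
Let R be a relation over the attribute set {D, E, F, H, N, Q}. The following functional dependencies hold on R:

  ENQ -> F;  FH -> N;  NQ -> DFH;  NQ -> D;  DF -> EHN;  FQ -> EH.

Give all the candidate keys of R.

Attribute Q never appears on the right-hand side of any dependency, so Q must belong to every candidate key.
{Q}⁺ = {Q}, which is not all of the schema, so we must add further attributes.
{F, Q}⁺: FQ→EH adds E, H; FH→N adds N; NQ→DFH adds D → {D, E, F, H, N, Q}.
{N, Q}⁺: NQ→DFH adds D, F, H; DF→EHN adds E → {D, E, F, H, N, Q}.

(F, Q); (N, Q)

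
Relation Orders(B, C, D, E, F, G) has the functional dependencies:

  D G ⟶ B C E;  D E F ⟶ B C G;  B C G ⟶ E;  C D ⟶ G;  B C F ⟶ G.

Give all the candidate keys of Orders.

Attributes D, F never appear on any right-hand side, so every candidate key must contain {D, F}.
{D, F}⁺ = {D, F}, which is not all of the schema, so we must add further attributes.
{C, D, F}⁺: CD→G adds G; DG→BCE adds B, E → {B, C, D, E, F, G}. Minimal: {D, F}⁺ = {D, F}; {C, F}⁺ = {C, F}; {C, D}⁺ = {B, C, D, E, G} — none reach the full schema.
{D, E, F}⁺: DEF→BCG adds B, C, G → {B, C, D, E, F, G}. Minimal: {E, F}⁺ = {E, F}; {D, F}⁺ = {D, F}; {D, E}⁺ = {D, E} — none reach the full schema.
{D, F, G}⁺: DG→BCE adds B, C, E → {B, C, D, E, F, G}. Minimal: {F, G}⁺ = {F, G}; {D, G}⁺ = {B, C, D, E, G}; {D, F}⁺ = {D, F} — none reach the full schema.

CDF; DEF; DFG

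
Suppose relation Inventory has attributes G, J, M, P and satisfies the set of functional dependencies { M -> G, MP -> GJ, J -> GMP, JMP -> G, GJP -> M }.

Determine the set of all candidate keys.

{J}⁺: J→GMP adds G, M, P → {G, J, M, P}.
{M, P}⁺: M→G adds G; MP→GJ adds J → {G, J, M, P}. Minimal: {P}⁺ = {P}; {M}⁺ = {G, M} — none reach the full schema.
Any other superkey contains one of these as a subset, so there are no further candidate keys.

(J), (M, P)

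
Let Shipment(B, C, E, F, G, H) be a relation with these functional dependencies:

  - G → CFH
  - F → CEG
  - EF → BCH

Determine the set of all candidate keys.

{F}; {G}

{F}⁺: F→CEG adds C, E, G; EF→BCH adds B, H → {B, C, E, F, G, H}.
{G}⁺: G→CFH adds C, F, H; F→CEG adds E; EF→BCH adds B → {B, C, E, F, G, H}.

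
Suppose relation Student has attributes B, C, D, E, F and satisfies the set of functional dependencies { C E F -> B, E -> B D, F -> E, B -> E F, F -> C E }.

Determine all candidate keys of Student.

{B}; {E}; {F}

{B}⁺: B→EF adds E, F; F→CE adds C; E→BD adds D → {B, C, D, E, F}.
{E}⁺: E→BD adds B, D; B→EF adds F; F→CE adds C → {B, C, D, E, F}.
{F}⁺: F→E adds E; F→CE adds C; CEF→B adds B; E→BD adds D → {B, C, D, E, F}.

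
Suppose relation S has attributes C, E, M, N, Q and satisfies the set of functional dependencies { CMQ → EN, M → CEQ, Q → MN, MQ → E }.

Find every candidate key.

(M), (Q)

{M}⁺: M→CEQ adds C, E, Q; Q→MN adds N → {C, E, M, N, Q}.
{Q}⁺: Q→MN adds M, N; MQ→E adds E; M→CEQ adds C → {C, E, M, N, Q}.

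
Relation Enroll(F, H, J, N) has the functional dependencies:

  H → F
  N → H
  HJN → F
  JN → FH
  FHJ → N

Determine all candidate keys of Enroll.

(H, J), (J, N)

Attribute J never appears on the right-hand side of any dependency, so J must belong to every candidate key.
{J}⁺ = {J}, which is not all of the schema, so we must add further attributes.
{H, J}⁺: H→F adds F; FHJ→N adds N → {F, H, J, N}. Minimal: {J}⁺ = {J}; {H}⁺ = {F, H} — none reach the full schema.
{J, N}⁺: N→H adds H; HJN→F adds F → {F, H, J, N}. Minimal: {N}⁺ = {F, H, N}; {J}⁺ = {J} — none reach the full schema.
Any other superkey contains one of these as a subset, so there are no further candidate keys.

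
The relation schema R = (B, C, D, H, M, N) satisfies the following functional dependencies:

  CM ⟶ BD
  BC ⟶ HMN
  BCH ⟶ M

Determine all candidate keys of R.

{B, C}, {C, M}

Attribute C never appears on the right-hand side of any dependency, so C must belong to every candidate key.
{C}⁺ = {C}, which is not all of the schema, so we must add further attributes.
{B, C}⁺: BC→HMN adds H, M, N; CM→BD adds D → {B, C, D, H, M, N}.
{C, M}⁺: CM→BD adds B, D; BC→HMN adds H, N → {B, C, D, H, M, N}.
Any other superkey contains one of these as a subset, so there are no further candidate keys.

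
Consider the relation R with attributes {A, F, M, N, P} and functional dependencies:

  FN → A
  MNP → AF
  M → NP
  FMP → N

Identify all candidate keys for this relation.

{M}

{M}⁺: M→NP adds N, P; MNP→AF adds A, F → {A, F, M, N, P}.
No other minimal superkey exists.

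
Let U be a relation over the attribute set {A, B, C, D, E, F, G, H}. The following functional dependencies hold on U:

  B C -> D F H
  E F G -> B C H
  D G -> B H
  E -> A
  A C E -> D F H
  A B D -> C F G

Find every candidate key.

{B, C, E}, {B, D, E}, {C, E, G}, {D, E, G}, {E, F, G}

Attribute E never appears on the right-hand side of any dependency, so E must belong to every candidate key.
{E}⁺ = {A, E}, which is not all of the schema, so we must add further attributes.
{B, C, E}⁺: BC→DFH adds D, F, H; E→A adds A; ABD→CFG adds G → {A, B, C, D, E, F, G, H}. Minimal: {C, E}⁺ = {A, C, D, E, F, H}; {B, E}⁺ = {A, B, E}; {B, C}⁺ = {B, C, D, F, H} — none reach the full schema.
{B, D, E}⁺: E→A adds A; ABD→CFG adds C, F, G; BC→DFH adds H → {A, B, C, D, E, F, G, H}. Minimal: {D, E}⁺ = {A, D, E}; {B, E}⁺ = {A, B, E}; {B, D}⁺ = {B, D} — none reach the full schema.
{C, E, G}⁺: E→A adds A; ACE→DFH adds D, F, H; EFG→BCH adds B → {A, B, C, D, E, F, G, H}. Minimal: {E, G}⁺ = {A, E, G}; {C, G}⁺ = {C, G}; {C, E}⁺ = {A, C, D, E, F, H} — none reach the full schema.
{D, E, G}⁺: DG→BH adds B, H; E→A adds A; ABD→CFG adds C, F → {A, B, C, D, E, F, G, H}. Minimal: {E, G}⁺ = {A, E, G}; {D, G}⁺ = {B, D, G, H}; {D, E}⁺ = {A, D, E} — none reach the full schema.
{E, F, G}⁺: EFG→BCH adds B, C, H; E→A adds A; ACE→DFH adds D → {A, B, C, D, E, F, G, H}. Minimal: {F, G}⁺ = {F, G}; {E, G}⁺ = {A, E, G}; {E, F}⁺ = {A, E, F} — none reach the full schema.
Any other superkey contains one of these as a subset, so there are no further candidate keys.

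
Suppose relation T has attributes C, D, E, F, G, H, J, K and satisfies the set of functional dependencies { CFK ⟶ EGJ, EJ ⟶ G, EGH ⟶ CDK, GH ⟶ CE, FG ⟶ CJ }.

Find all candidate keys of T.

{F, G, H}, {C, F, H, K}, {E, F, H, J}

Attributes F, H never appear on any right-hand side, so every candidate key must contain {F, H}.
{F, H}⁺ = {F, H}, which is not all of the schema, so we must add further attributes.
{F, G, H}⁺: GH→CE adds C, E; FG→CJ adds J; EGH→CDK adds D, K → {C, D, E, F, G, H, J, K}. Minimal: {G, H}⁺ = {C, D, E, G, H, K}; {F, H}⁺ = {F, H}; {F, G}⁺ = {C, F, G, J} — none reach the full schema.
{C, F, H, K}⁺: CFK→EGJ adds E, G, J; EGH→CDK adds D → {C, D, E, F, G, H, J, K}. Minimal: {F, H, K}⁺ = {F, H, K}; {C, H, K}⁺ = {C, H, K}; {C, F, K}⁺ = {C, E, F, G, J, K}; … — none reach the full schema.
{E, F, H, J}⁺: EJ→G adds G; EGH→CDK adds C, D, K → {C, D, E, F, G, H, J, K}. Minimal: {F, H, J}⁺ = {F, H, J}; {E, H, J}⁺ = {C, D, E, G, H, J, K}; {E, F, J}⁺ = {C, E, F, G, J}; … — none reach the full schema.
Any other superkey contains one of these as a subset, so there are no further candidate keys.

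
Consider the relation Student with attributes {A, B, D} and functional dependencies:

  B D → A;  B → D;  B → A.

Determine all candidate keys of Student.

{B}

Attribute B never appears on the right-hand side of any dependency, so B must belong to every candidate key.
{B}⁺ = {A, B, D}, which is all of the schema, so {B} is the only candidate key.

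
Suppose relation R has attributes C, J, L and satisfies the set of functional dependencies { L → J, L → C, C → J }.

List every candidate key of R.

L

Attribute L never appears on the right-hand side of any dependency, so L must belong to every candidate key.
{L}⁺ = {C, J, L}, which is all of the schema, so {L} is the only candidate key.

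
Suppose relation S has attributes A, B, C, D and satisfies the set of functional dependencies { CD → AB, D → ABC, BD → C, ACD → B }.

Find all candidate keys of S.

(D)

{D}⁺: D→ABC adds A, B, C → {A, B, C, D}.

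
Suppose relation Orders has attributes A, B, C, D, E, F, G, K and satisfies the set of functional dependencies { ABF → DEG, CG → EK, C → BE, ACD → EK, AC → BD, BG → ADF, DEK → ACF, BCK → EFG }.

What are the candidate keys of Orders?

{A, C}, {C, G}, {C, K}, {B, G, K}, {D, E, K}, {A, B, F, K}

{A, C}⁺: C→BE adds B, E; AC→BD adds D; ACD→EK adds K; DEK→ACF adds F; BCK→EFG adds G → {A, B, C, D, E, F, G, K}. Minimal: {C}⁺ = {B, C, E}; {A}⁺ = {A} — none reach the full schema.
{C, G}⁺: CG→EK adds E, K; C→BE adds B; BG→ADF adds A, D, F → {A, B, C, D, E, F, G, K}. Minimal: {G}⁺ = {G}; {C}⁺ = {B, C, E} — none reach the full schema.
{C, K}⁺: C→BE adds B, E; BCK→EFG adds F, G; BG→ADF adds A, D → {A, B, C, D, E, F, G, K}. Minimal: {K}⁺ = {K}; {C}⁺ = {B, C, E} — none reach the full schema.
{B, G, K}⁺: BG→ADF adds A, D, F; ABF→DEG adds E; DEK→ACF adds C → {A, B, C, D, E, F, G, K}. Minimal: {G, K}⁺ = {G, K}; {B, K}⁺ = {B, K}; {B, G}⁺ = {A, B, D, E, F, G} — none reach the full schema.
{D, E, K}⁺: DEK→ACF adds A, C, F; C→BE adds B; BCK→EFG adds G → {A, B, C, D, E, F, G, K}. Minimal: {E, K}⁺ = {E, K}; {D, K}⁺ = {D, K}; {D, E}⁺ = {D, E} — none reach the full schema.
{A, B, F, K}⁺: ABF→DEG adds D, E, G; DEK→ACF adds C → {A, B, C, D, E, F, G, K}. Minimal: {B, F, K}⁺ = {B, F, K}; {A, F, K}⁺ = {A, F, K}; {A, B, K}⁺ = {A, B, K}; … — none reach the full schema.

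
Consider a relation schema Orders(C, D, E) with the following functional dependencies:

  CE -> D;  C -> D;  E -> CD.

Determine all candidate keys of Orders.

Attribute E never appears on the right-hand side of any dependency, so E must belong to every candidate key.
{E}⁺ = {C, D, E}, which is all of the schema, so {E} is the only candidate key.

{E}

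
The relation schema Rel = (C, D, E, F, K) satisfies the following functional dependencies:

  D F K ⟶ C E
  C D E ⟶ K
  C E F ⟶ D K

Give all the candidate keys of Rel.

{C, E, F}, {D, F, K}

Attribute F never appears on the right-hand side of any dependency, so F must belong to every candidate key.
{F}⁺ = {F}, which is not all of the schema, so we must add further attributes.
{C, E, F}⁺: CEF→DK adds D, K → {C, D, E, F, K}.
{D, F, K}⁺: DFK→CE adds C, E → {C, D, E, F, K}.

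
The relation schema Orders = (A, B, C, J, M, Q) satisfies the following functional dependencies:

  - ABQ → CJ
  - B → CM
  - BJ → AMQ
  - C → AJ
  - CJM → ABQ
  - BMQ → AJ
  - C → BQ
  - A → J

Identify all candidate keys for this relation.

{B}⁺: B→CM adds C, M; C→AJ adds A, J; CJM→ABQ adds Q → {A, B, C, J, M, Q}.
{C}⁺: C→AJ adds A, J; C→BQ adds B, Q; B→CM adds M → {A, B, C, J, M, Q}.

(B), (C)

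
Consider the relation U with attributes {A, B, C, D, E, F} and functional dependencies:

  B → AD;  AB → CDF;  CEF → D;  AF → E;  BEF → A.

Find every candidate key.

{B}

Attribute B never appears on the right-hand side of any dependency, so B must belong to every candidate key.
{B}⁺ = {A, B, C, D, E, F}, which is all of the schema, so {B} is the only candidate key.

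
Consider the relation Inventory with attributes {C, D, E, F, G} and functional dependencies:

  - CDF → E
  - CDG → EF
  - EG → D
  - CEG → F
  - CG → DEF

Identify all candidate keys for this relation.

{C, G}

{C, G}⁺: CG→DEF adds D, E, F → {C, D, E, F, G}. Minimal: {G}⁺ = {G}; {C}⁺ = {C} — none reach the full schema.
No other minimal superkey exists.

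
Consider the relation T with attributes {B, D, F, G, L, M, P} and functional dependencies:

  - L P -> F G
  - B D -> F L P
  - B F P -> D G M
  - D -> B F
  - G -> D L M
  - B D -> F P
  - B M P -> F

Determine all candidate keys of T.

{D}⁺: D→BF adds B, F; BD→FP adds P; BD→FLP adds L; BFP→DGM adds G, M → {B, D, F, G, L, M, P}.
{G}⁺: G→DLM adds D, L, M; D→BF adds B, F; BD→FP adds P → {B, D, F, G, L, M, P}.
{L, P}⁺: LP→FG adds F, G; G→DLM adds D, M; D→BF adds B → {B, D, F, G, L, M, P}. Minimal: {P}⁺ = {P}; {L}⁺ = {L} — none reach the full schema.
{B, F, P}⁺: BFP→DGM adds D, G, M; G→DLM adds L → {B, D, F, G, L, M, P}. Minimal: {F, P}⁺ = {F, P}; {B, P}⁺ = {B, P}; {B, F}⁺ = {B, F} — none reach the full schema.
{B, M, P}⁺: BMP→F adds F; BFP→DGM adds D, G; G→DLM adds L → {B, D, F, G, L, M, P}. Minimal: {M, P}⁺ = {M, P}; {B, P}⁺ = {B, P}; {B, M}⁺ = {B, M} — none reach the full schema.
Any other superkey contains one of these as a subset, so there are no further candidate keys.

D, G, LP, BFP, BMP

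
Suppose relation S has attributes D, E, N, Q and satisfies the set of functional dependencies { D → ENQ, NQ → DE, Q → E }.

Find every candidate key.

D; NQ

{D}⁺: D→ENQ adds E, N, Q → {D, E, N, Q}.
{N, Q}⁺: NQ→DE adds D, E → {D, E, N, Q}. Minimal: {Q}⁺ = {E, Q}; {N}⁺ = {N} — none reach the full schema.
Any other superkey contains one of these as a subset, so there are no further candidate keys.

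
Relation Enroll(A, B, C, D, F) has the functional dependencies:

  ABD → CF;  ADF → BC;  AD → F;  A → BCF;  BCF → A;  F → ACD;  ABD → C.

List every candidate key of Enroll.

A, F

{A}⁺: A→BCF adds B, C, F; F→ACD adds D → {A, B, C, D, F}.
{F}⁺: F→ACD adds A, C, D; ADF→BC adds B → {A, B, C, D, F}.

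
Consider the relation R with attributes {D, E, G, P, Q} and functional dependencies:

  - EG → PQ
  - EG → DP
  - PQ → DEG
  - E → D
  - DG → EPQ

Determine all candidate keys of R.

{D, G}⁺: DG→EPQ adds E, P, Q → {D, E, G, P, Q}.
{E, G}⁺: EG→PQ adds P, Q; EG→DP adds D → {D, E, G, P, Q}.
{P, Q}⁺: PQ→DEG adds D, E, G → {D, E, G, P, Q}.
Any other superkey contains one of these as a subset, so there are no further candidate keys.

{D, G}, {E, G}, {P, Q}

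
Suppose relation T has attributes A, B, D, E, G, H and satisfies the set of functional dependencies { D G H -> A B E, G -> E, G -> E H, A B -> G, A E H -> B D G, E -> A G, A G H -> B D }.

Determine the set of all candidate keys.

{E}⁺: E→AG adds A, G; G→EH adds H; AEH→BDG adds B, D → {A, B, D, E, G, H}.
{G}⁺: G→E adds E; G→EH adds H; E→AG adds A; AGH→BD adds B, D → {A, B, D, E, G, H}.
{A, B}⁺: AB→G adds G; G→E adds E; G→EH adds H; AEH→BDG adds D → {A, B, D, E, G, H}. Minimal: {B}⁺ = {B}; {A}⁺ = {A} — none reach the full schema.
Any other superkey contains one of these as a subset, so there are no further candidate keys.

{E}, {G}, {A, B}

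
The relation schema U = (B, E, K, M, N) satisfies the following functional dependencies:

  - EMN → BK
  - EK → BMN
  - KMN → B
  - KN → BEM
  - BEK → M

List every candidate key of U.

{E, K}⁺: EK→BMN adds B, M, N → {B, E, K, M, N}. Minimal: {K}⁺ = {K}; {E}⁺ = {E} — none reach the full schema.
{K, N}⁺: KN→BEM adds B, E, M → {B, E, K, M, N}. Minimal: {N}⁺ = {N}; {K}⁺ = {K} — none reach the full schema.
{E, M, N}⁺: EMN→BK adds B, K → {B, E, K, M, N}. Minimal: {M, N}⁺ = {M, N}; {E, N}⁺ = {E, N}; {E, M}⁺ = {E, M} — none reach the full schema.
Any other superkey contains one of these as a subset, so there are no further candidate keys.

(E, K); (K, N); (E, M, N)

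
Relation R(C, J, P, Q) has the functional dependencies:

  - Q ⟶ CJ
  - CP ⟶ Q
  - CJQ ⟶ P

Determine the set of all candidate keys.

Q, CP

{Q}⁺: Q→CJ adds C, J; CJQ→P adds P → {C, J, P, Q}.
{C, P}⁺: CP→Q adds Q; Q→CJ adds J → {C, J, P, Q}. Minimal: {P}⁺ = {P}; {C}⁺ = {C} — none reach the full schema.
Any other superkey contains one of these as a subset, so there are no further candidate keys.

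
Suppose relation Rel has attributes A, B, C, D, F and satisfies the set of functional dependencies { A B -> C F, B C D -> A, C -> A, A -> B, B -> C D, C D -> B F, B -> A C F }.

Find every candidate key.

(A); (B); (C)

{A}⁺: A→B adds B; B→CD adds C, D; CD→BF adds F → {A, B, C, D, F}.
{B}⁺: B→CD adds C, D; CD→BF adds F; B→ACF adds A → {A, B, C, D, F}.
{C}⁺: C→A adds A; A→B adds B; B→CD adds D; CD→BF adds F → {A, B, C, D, F}.
Any other superkey contains one of these as a subset, so there are no further candidate keys.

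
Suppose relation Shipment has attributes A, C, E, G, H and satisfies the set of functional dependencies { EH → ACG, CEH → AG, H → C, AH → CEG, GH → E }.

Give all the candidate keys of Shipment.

AH, EH, GH

Attribute H never appears on the right-hand side of any dependency, so H must belong to every candidate key.
{H}⁺ = {C, H}, which is not all of the schema, so we must add further attributes.
{A, H}⁺: H→C adds C; AH→CEG adds E, G → {A, C, E, G, H}.
{E, H}⁺: EH→ACG adds A, C, G → {A, C, E, G, H}.
{G, H}⁺: H→C adds C; GH→E adds E; EH→ACG adds A → {A, C, E, G, H}.
Any other superkey contains one of these as a subset, so there are no further candidate keys.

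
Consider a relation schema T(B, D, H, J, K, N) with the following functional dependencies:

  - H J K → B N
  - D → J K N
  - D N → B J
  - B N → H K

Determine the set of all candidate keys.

{D}⁺: D→JKN adds J, K, N; DN→BJ adds B; BN→HK adds H → {B, D, H, J, K, N}.

D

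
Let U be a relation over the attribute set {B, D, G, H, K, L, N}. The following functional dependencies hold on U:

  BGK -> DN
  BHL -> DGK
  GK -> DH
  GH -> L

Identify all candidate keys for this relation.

{B, G, H}, {B, G, K}, {B, H, L}

Attribute B never appears on the right-hand side of any dependency, so B must belong to every candidate key.
{B}⁺ = {B}, which is not all of the schema, so we must add further attributes.
{B, G, H}⁺: GH→L adds L; BHL→DGK adds D, K; BGK→DN adds N → {B, D, G, H, K, L, N}. Minimal: {G, H}⁺ = {G, H, L}; {B, H}⁺ = {B, H}; {B, G}⁺ = {B, G} — none reach the full schema.
{B, G, K}⁺: BGK→DN adds D, N; GK→DH adds H; GH→L adds L → {B, D, G, H, K, L, N}. Minimal: {G, K}⁺ = {D, G, H, K, L}; {B, K}⁺ = {B, K}; {B, G}⁺ = {B, G} — none reach the full schema.
{B, H, L}⁺: BHL→DGK adds D, G, K; BGK→DN adds N → {B, D, G, H, K, L, N}. Minimal: {H, L}⁺ = {H, L}; {B, L}⁺ = {B, L}; {B, H}⁺ = {B, H} — none reach the full schema.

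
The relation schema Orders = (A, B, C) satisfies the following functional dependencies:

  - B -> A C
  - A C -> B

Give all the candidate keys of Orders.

{B}⁺: B→AC adds A, C → {A, B, C}.
{A, C}⁺: AC→B adds B → {A, B, C}.
Any other superkey contains one of these as a subset, so there are no further candidate keys.

B, AC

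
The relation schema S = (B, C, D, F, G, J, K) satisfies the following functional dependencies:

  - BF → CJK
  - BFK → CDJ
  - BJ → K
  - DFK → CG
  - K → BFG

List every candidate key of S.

(K); (B, F); (B, J)

{K}⁺: K→BFG adds B, F, G; BF→CJK adds C, J; BFK→CDJ adds D → {B, C, D, F, G, J, K}.
{B, F}⁺: BF→CJK adds C, J, K; BFK→CDJ adds D; DFK→CG adds G → {B, C, D, F, G, J, K}. Minimal: {F}⁺ = {F}; {B}⁺ = {B} — none reach the full schema.
{B, J}⁺: BJ→K adds K; K→BFG adds F, G; BF→CJK adds C; BFK→CDJ adds D → {B, C, D, F, G, J, K}. Minimal: {J}⁺ = {J}; {B}⁺ = {B} — none reach the full schema.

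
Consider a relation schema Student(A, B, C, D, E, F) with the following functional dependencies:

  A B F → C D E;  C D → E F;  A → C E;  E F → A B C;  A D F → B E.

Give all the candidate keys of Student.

{A, D}, {A, F}, {C, D}, {E, F}

{A, D}⁺: A→CE adds C, E; CD→EF adds F; EF→ABC adds B → {A, B, C, D, E, F}.
{A, F}⁺: A→CE adds C, E; EF→ABC adds B; ABF→CDE adds D → {A, B, C, D, E, F}.
{C, D}⁺: CD→EF adds E, F; EF→ABC adds A, B → {A, B, C, D, E, F}.
{E, F}⁺: EF→ABC adds A, B, C; ABF→CDE adds D → {A, B, C, D, E, F}.
Any other superkey contains one of these as a subset, so there are no further candidate keys.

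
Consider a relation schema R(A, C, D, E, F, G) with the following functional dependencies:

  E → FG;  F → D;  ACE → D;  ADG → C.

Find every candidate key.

Attributes A, E never appear on any right-hand side, so every candidate key must contain {A, E}.
{A, E}⁺ = {A, C, D, E, F, G}, which is all of the schema, so {A, E} is the only candidate key.

AE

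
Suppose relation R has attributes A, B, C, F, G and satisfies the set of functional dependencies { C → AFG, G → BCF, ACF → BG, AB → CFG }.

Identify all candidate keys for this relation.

{C}⁺: C→AFG adds A, F, G; G→BCF adds B → {A, B, C, F, G}.
{G}⁺: G→BCF adds B, C, F; C→AFG adds A → {A, B, C, F, G}.
{A, B}⁺: AB→CFG adds C, F, G → {A, B, C, F, G}. Minimal: {B}⁺ = {B}; {A}⁺ = {A} — none reach the full schema.

{C}, {G}, {A, B}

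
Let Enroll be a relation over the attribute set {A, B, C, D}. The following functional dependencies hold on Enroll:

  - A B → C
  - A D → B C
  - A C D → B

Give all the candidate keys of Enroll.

Attributes A, D never appear on any right-hand side, so every candidate key must contain {A, D}.
{A, D}⁺ = {A, B, C, D}, which is all of the schema, so {A, D} is the only candidate key.

(A, D)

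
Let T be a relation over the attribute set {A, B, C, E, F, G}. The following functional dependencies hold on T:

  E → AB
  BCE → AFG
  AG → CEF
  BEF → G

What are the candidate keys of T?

{A, G}⁺: AG→CEF adds C, E, F; E→AB adds B → {A, B, C, E, F, G}. Minimal: {G}⁺ = {G}; {A}⁺ = {A} — none reach the full schema.
{C, E}⁺: E→AB adds A, B; BCE→AFG adds F, G → {A, B, C, E, F, G}. Minimal: {E}⁺ = {A, B, E}; {C}⁺ = {C} — none reach the full schema.
{E, F}⁺: E→AB adds A, B; BEF→G adds G; AG→CEF adds C → {A, B, C, E, F, G}. Minimal: {F}⁺ = {F}; {E}⁺ = {A, B, E} — none reach the full schema.
{E, G}⁺: E→AB adds A, B; AG→CEF adds C, F → {A, B, C, E, F, G}. Minimal: {G}⁺ = {G}; {E}⁺ = {A, B, E} — none reach the full schema.
Any other superkey contains one of these as a subset, so there are no further candidate keys.

AG; CE; EF; EG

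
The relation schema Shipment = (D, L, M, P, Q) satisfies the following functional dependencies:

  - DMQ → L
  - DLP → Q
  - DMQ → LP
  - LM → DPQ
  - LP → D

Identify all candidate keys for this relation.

LM, DMQ

{L, M}⁺: LM→DPQ adds D, P, Q → {D, L, M, P, Q}. Minimal: {M}⁺ = {M}; {L}⁺ = {L} — none reach the full schema.
{D, M, Q}⁺: DMQ→L adds L; DMQ→LP adds P → {D, L, M, P, Q}. Minimal: {M, Q}⁺ = {M, Q}; {D, Q}⁺ = {D, Q}; {D, M}⁺ = {D, M} — none reach the full schema.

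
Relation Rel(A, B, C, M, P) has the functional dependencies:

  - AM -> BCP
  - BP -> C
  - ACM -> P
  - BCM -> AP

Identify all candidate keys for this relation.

AM; BCM; BMP

Attribute M never appears on the right-hand side of any dependency, so M must belong to every candidate key.
{M}⁺ = {M}, which is not all of the schema, so we must add further attributes.
{A, M}⁺: AM→BCP adds B, C, P → {A, B, C, M, P}.
{B, C, M}⁺: BCM→AP adds A, P → {A, B, C, M, P}.
{B, M, P}⁺: BP→C adds C; BCM→AP adds A → {A, B, C, M, P}.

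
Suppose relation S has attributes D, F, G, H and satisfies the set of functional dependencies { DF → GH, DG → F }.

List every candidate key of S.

Attribute D never appears on the right-hand side of any dependency, so D must belong to every candidate key.
{D}⁺ = {D}, which is not all of the schema, so we must add further attributes.
{D, F}⁺: DF→GH adds G, H → {D, F, G, H}.
{D, G}⁺: DG→F adds F; DF→GH adds H → {D, F, G, H}.

{D, F}, {D, G}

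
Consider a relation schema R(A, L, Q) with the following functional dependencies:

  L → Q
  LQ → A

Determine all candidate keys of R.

Attribute L never appears on the right-hand side of any dependency, so L must belong to every candidate key.
{L}⁺ = {A, L, Q}, which is all of the schema, so {L} is the only candidate key.

{L}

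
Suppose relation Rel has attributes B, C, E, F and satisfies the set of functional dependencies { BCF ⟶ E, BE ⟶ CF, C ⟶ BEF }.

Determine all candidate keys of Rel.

{C}⁺: C→BEF adds B, E, F → {B, C, E, F}.
{B, E}⁺: BE→CF adds C, F → {B, C, E, F}. Minimal: {E}⁺ = {E}; {B}⁺ = {B} — none reach the full schema.
Any other superkey contains one of these as a subset, so there are no further candidate keys.

{C}, {B, E}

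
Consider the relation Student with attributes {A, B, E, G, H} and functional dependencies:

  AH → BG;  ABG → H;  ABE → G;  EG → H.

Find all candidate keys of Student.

Attributes A, E never appear on any right-hand side, so every candidate key must contain {A, E}.
{A, E}⁺ = {A, E}, which is not all of the schema, so we must add further attributes.
{A, B, E}⁺: ABE→G adds G; EG→H adds H → {A, B, E, G, H}. Minimal: {B, E}⁺ = {B, E}; {A, E}⁺ = {A, E}; {A, B}⁺ = {A, B} — none reach the full schema.
{A, E, G}⁺: EG→H adds H; AH→BG adds B → {A, B, E, G, H}. Minimal: {E, G}⁺ = {E, G, H}; {A, G}⁺ = {A, G}; {A, E}⁺ = {A, E} — none reach the full schema.
{A, E, H}⁺: AH→BG adds B, G → {A, B, E, G, H}. Minimal: {E, H}⁺ = {E, H}; {A, H}⁺ = {A, B, G, H}; {A, E}⁺ = {A, E} — none reach the full schema.
Any other superkey contains one of these as a subset, so there are no further candidate keys.

{A, B, E}, {A, E, G}, {A, E, H}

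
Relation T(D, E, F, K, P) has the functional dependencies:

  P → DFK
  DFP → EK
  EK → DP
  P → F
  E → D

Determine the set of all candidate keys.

{P}, {E, K}

{P}⁺: P→DFK adds D, F, K; DFP→EK adds E → {D, E, F, K, P}.
{E, K}⁺: EK→DP adds D, P; P→F adds F → {D, E, F, K, P}.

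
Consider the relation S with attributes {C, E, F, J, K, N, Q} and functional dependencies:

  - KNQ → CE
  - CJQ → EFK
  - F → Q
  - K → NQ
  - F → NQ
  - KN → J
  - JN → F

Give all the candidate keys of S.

{K}⁺: K→NQ adds N, Q; KN→J adds J; JN→F adds F; KNQ→CE adds C, E → {C, E, F, J, K, N, Q}.
{C, F, J}⁺: F→Q adds Q; F→NQ adds N; CJQ→EFK adds E, K → {C, E, F, J, K, N, Q}.
{C, J, N}⁺: JN→F adds F; F→Q adds Q; CJQ→EFK adds E, K → {C, E, F, J, K, N, Q}.
{C, J, Q}⁺: CJQ→EFK adds E, F, K; K→NQ adds N → {C, E, F, J, K, N, Q}.

{K}, {C, F, J}, {C, J, N}, {C, J, Q}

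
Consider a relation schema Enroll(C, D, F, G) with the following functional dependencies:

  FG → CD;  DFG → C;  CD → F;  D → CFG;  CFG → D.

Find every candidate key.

{D}⁺: D→CFG adds C, F, G → {C, D, F, G}.
{F, G}⁺: FG→CD adds C, D → {C, D, F, G}. Minimal: {G}⁺ = {G}; {F}⁺ = {F} — none reach the full schema.
Any other superkey contains one of these as a subset, so there are no further candidate keys.

{D}, {F, G}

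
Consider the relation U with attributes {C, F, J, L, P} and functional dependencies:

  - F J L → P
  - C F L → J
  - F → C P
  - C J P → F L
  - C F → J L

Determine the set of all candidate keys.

(F); (C, J, P)

{F}⁺: F→CP adds C, P; CF→JL adds J, L → {C, F, J, L, P}.
{C, J, P}⁺: CJP→FL adds F, L → {C, F, J, L, P}. Minimal: {J, P}⁺ = {J, P}; {C, P}⁺ = {C, P}; {C, J}⁺ = {C, J} — none reach the full schema.
Any other superkey contains one of these as a subset, so there are no further candidate keys.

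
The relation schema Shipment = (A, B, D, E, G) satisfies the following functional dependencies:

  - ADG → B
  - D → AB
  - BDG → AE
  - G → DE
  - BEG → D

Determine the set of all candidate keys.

{G}⁺: G→DE adds D, E; D→AB adds A, B → {A, B, D, E, G}.
No other minimal superkey exists.

(G)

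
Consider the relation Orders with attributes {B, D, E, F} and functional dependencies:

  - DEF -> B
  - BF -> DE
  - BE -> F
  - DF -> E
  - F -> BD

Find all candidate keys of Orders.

{F}⁺: F→BD adds B, D; BF→DE adds E → {B, D, E, F}.
{B, E}⁺: BE→F adds F; F→BD adds D → {B, D, E, F}.
Any other superkey contains one of these as a subset, so there are no further candidate keys.

(F); (B, E)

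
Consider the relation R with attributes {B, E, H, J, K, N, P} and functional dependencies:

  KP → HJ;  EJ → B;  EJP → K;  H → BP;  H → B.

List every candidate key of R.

Attributes E, N never appear on any right-hand side, so every candidate key must contain {E, N}.
{E, N}⁺ = {E, N}, which is not all of the schema, so we must add further attributes.
{E, H, J, N}⁺: EJ→B adds B; H→BP adds P; EJP→K adds K → {B, E, H, J, K, N, P}. Minimal: {H, J, N}⁺ = {B, H, J, N, P}; {E, J, N}⁺ = {B, E, J, N}; {E, H, N}⁺ = {B, E, H, N, P}; … — none reach the full schema.
{E, H, K, N}⁺: H→BP adds B, P; KP→HJ adds J → {B, E, H, J, K, N, P}. Minimal: {H, K, N}⁺ = {B, H, J, K, N, P}; {E, K, N}⁺ = {E, K, N}; {E, H, N}⁺ = {B, E, H, N, P}; … — none reach the full schema.
{E, J, N, P}⁺: EJ→B adds B; EJP→K adds K; KP→HJ adds H → {B, E, H, J, K, N, P}. Minimal: {J, N, P}⁺ = {J, N, P}; {E, N, P}⁺ = {E, N, P}; {E, J, P}⁺ = {B, E, H, J, K, P}; … — none reach the full schema.
{E, K, N, P}⁺: KP→HJ adds H, J; EJ→B adds B → {B, E, H, J, K, N, P}. Minimal: {K, N, P}⁺ = {B, H, J, K, N, P}; {E, N, P}⁺ = {E, N, P}; {E, K, P}⁺ = {B, E, H, J, K, P}; … — none reach the full schema.

EHJN, EHKN, EJNP, EKNP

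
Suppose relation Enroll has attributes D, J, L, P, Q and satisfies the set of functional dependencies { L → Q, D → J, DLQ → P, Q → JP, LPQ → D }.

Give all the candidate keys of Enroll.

Attribute L never appears on the right-hand side of any dependency, so L must belong to every candidate key.
{L}⁺ = {D, J, L, P, Q}, which is all of the schema, so {L} is the only candidate key.

(L)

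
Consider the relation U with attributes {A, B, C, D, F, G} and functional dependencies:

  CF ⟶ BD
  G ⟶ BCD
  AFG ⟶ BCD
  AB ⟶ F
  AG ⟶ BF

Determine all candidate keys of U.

Attributes A, G never appear on any right-hand side, so every candidate key must contain {A, G}.
{A, G}⁺ = {A, B, C, D, F, G}, which is all of the schema, so {A, G} is the only candidate key.

{A, G}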